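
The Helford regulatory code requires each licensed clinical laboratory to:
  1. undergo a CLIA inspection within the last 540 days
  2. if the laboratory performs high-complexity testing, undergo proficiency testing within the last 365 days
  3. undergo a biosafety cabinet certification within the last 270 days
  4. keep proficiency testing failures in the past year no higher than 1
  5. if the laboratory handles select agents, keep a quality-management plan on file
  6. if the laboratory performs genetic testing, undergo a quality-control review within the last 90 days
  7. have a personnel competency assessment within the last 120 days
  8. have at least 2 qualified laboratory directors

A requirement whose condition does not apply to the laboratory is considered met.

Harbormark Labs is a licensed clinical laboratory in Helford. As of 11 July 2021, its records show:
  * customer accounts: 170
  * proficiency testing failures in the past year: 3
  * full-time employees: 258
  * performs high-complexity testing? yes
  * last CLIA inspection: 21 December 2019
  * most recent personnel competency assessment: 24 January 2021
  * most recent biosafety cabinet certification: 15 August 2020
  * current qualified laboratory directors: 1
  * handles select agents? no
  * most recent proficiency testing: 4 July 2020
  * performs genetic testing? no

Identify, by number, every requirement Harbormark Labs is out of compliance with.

1. CLIA inspection 568 days ago vs limit 540 → not met
2. condition 'performs high-complexity testing' holds; proficiency testing 372 days ago vs limit 365 → not met
3. biosafety cabinet certification 330 days ago vs limit 270 → not met
4. proficiency testing failures in the past year 3 > 1 → not met
5. condition 'handles select agents' does not hold → requirement n/a → met
6. condition 'performs genetic testing' does not hold → requirement n/a → met
7. personnel competency assessment 168 days ago vs limit 120 → not met
8. qualified laboratory directors 1 < 2 → not met
Not met: 1, 2, 3, 4, 7, 8

1, 2, 3, 4, 7, 8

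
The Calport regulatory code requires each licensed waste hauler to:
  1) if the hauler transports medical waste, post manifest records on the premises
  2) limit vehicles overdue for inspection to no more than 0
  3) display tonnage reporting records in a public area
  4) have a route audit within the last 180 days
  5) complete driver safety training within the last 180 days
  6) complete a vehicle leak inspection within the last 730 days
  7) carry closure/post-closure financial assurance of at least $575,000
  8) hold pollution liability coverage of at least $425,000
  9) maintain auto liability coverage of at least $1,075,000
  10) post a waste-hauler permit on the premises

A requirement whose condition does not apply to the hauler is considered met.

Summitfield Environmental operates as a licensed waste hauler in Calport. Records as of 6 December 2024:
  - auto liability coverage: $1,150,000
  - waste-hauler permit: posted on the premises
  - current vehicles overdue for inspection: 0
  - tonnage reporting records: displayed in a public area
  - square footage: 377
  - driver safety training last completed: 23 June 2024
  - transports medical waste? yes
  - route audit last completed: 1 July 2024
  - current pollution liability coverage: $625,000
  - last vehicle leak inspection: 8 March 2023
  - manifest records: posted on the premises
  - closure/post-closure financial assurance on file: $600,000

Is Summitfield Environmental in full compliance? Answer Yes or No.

Yes

1. condition 'transports medical waste' holds; manifest records present → met
2. vehicles overdue for inspection 0 ≤ 0 → met
3. tonnage reporting records present → met
4. route audit 158 days ago vs limit 180 → met
5. driver safety training 166 days ago vs limit 180 → met
6. vehicle leak inspection 639 days ago vs limit 730 → met
7. closure/post-closure financial assurance $600,000 ≥ $575,000 → met
8. pollution liability coverage $625,000 ≥ $425,000 → met
9. auto liability coverage $1,150,000 ≥ $1,075,000 → met
10. waste-hauler permit present → met
All met.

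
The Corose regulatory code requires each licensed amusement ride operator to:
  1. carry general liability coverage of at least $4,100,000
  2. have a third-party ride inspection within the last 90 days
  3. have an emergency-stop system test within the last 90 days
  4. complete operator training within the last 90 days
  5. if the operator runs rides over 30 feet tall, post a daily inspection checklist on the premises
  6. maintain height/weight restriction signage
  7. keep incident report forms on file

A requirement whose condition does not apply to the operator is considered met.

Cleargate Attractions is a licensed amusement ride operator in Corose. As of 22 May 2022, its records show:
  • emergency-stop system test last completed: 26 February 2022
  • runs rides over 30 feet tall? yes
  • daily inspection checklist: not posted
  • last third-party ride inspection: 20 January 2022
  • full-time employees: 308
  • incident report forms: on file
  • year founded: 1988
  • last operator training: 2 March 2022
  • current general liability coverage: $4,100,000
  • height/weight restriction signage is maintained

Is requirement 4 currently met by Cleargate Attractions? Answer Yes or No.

Yes

4. operator training 81 days ago vs limit 90 → met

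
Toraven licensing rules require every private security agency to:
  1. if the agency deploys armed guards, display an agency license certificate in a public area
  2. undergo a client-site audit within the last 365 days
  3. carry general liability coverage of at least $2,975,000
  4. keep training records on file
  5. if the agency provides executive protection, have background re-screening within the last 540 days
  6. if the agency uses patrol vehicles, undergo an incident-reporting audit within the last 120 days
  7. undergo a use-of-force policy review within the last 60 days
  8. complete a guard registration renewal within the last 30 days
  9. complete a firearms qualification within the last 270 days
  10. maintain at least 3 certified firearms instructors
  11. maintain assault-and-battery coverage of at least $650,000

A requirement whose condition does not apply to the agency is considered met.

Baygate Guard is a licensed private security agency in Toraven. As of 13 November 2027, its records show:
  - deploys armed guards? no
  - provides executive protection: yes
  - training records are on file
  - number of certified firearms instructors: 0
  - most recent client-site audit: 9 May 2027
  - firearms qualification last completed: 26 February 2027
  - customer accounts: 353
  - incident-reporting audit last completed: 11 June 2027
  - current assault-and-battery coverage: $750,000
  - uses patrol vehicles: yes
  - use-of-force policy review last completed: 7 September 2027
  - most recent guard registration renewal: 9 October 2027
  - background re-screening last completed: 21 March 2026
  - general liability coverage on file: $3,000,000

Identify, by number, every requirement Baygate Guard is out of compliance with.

1. condition 'deploys armed guards' does not hold → requirement n/a → met
2. client-site audit 188 days ago vs limit 365 → met
3. general liability coverage $3,000,000 ≥ $2,975,000 → met
4. training records present → met
5. condition 'provides executive protection' holds; background re-screening 602 days ago vs limit 540 → not met
6. condition 'uses patrol vehicles' holds; incident-reporting audit 155 days ago vs limit 120 → not met
7. use-of-force policy review 67 days ago vs limit 60 → not met
8. guard registration renewal 35 days ago vs limit 30 → not met
9. firearms qualification 260 days ago vs limit 270 → met
10. certified firearms instructors 0 < 3 → not met
11. assault-and-battery coverage $750,000 ≥ $650,000 → met
Not met: 5, 6, 7, 8, 10

5, 6, 7, 8, 10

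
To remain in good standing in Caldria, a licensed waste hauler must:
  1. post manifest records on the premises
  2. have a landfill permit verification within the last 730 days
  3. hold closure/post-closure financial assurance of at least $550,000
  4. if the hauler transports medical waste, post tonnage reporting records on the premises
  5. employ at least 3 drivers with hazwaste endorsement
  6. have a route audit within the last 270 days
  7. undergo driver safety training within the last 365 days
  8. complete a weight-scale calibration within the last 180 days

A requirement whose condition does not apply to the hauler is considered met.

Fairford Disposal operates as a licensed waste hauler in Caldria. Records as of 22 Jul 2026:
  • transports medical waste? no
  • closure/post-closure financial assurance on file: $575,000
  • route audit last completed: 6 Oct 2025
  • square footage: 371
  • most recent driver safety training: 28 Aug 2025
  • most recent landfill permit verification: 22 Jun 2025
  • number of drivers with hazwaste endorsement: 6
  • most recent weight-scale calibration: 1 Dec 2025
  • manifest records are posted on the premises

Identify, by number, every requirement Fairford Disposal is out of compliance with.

6, 8

1. manifest records present → met
2. landfill permit verification 395 days ago vs limit 730 → met
3. closure/post-closure financial assurance $575,000 ≥ $550,000 → met
4. condition 'transports medical waste' does not hold → requirement n/a → met
5. drivers with hazwaste endorsement 6 ≥ 3 → met
6. route audit 289 days ago vs limit 270 → not met
7. driver safety training 328 days ago vs limit 365 → met
8. weight-scale calibration 233 days ago vs limit 180 → not met
Not met: 6, 8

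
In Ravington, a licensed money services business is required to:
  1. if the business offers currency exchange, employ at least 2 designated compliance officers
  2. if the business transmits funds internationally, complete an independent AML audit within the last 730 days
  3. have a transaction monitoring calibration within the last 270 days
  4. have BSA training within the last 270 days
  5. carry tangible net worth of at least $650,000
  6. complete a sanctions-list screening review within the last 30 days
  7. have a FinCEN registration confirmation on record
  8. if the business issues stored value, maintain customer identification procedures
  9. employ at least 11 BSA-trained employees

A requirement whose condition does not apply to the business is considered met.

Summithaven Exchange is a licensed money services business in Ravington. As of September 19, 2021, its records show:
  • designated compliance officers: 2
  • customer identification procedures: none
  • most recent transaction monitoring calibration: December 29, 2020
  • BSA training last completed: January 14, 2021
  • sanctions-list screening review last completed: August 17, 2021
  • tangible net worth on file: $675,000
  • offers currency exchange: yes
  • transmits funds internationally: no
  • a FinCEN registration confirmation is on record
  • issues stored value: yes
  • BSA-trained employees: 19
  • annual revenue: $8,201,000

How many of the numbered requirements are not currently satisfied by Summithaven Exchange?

1. condition 'offers currency exchange' holds; designated compliance officers 2 ≥ 2 → met
2. condition 'transmits funds internationally' does not hold → requirement n/a → met
3. transaction monitoring calibration 264 days ago vs limit 270 → met
4. BSA training 248 days ago vs limit 270 → met
5. tangible net worth $675,000 ≥ $650,000 → met
6. sanctions-list screening review 33 days ago vs limit 30 → not met
7. FinCEN registration confirmation present → met
8. condition 'issues stored value' holds; customer identification procedures absent → not met
9. BSA-trained employees 19 ≥ 11 → met
Not met: 2 of 9

2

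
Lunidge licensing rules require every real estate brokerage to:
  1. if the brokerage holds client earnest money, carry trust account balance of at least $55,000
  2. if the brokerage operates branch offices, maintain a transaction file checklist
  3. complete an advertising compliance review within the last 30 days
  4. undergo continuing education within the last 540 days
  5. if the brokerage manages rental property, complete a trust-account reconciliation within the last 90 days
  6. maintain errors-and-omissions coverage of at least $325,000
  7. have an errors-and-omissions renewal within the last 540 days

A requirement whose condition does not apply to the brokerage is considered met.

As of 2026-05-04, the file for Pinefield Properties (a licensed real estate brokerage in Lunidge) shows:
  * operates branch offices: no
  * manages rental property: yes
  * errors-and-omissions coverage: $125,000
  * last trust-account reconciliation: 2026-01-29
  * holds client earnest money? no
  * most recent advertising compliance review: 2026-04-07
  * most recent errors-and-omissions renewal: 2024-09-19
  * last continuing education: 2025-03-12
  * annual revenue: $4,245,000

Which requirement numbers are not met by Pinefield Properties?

1. condition 'holds client earnest money' does not hold → requirement n/a → met
2. condition 'operates branch offices' does not hold → requirement n/a → met
3. advertising compliance review 27 days ago vs limit 30 → met
4. continuing education 418 days ago vs limit 540 → met
5. condition 'manages rental property' holds; trust-account reconciliation 95 days ago vs limit 90 → not met
6. errors-and-omissions coverage $125,000 < $325,000 → not met
7. errors-and-omissions renewal 592 days ago vs limit 540 → not met
Not met: 5, 6, 7

5, 6, 7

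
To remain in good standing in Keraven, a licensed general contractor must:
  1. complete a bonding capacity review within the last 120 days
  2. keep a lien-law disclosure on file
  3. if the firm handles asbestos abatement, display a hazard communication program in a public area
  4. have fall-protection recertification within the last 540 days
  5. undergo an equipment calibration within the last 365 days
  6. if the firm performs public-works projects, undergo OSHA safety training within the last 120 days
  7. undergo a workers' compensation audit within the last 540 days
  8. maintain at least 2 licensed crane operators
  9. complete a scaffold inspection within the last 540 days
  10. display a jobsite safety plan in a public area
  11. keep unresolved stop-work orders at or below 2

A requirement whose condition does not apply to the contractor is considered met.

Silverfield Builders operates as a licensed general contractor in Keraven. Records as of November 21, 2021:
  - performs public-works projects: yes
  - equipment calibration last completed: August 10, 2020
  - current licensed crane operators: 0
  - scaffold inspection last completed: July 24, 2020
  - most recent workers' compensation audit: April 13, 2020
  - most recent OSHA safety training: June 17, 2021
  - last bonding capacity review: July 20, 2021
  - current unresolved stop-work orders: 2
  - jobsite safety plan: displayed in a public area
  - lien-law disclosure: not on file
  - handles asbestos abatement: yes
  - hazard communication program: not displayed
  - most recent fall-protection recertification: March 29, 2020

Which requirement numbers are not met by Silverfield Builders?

1, 2, 3, 4, 5, 6, 7, 8

1. bonding capacity review 124 days ago vs limit 120 → not met
2. lien-law disclosure absent → not met
3. condition 'handles asbestos abatement' holds; hazard communication program absent → not met
4. fall-protection recertification 602 days ago vs limit 540 → not met
5. equipment calibration 468 days ago vs limit 365 → not met
6. condition 'performs public-works projects' holds; OSHA safety training 157 days ago vs limit 120 → not met
7. workers' compensation audit 587 days ago vs limit 540 → not met
8. licensed crane operators 0 < 2 → not met
9. scaffold inspection 485 days ago vs limit 540 → met
10. jobsite safety plan present → met
11. unresolved stop-work orders 2 ≤ 2 → met
Not met: 1, 2, 3, 4, 5, 6, 7, 8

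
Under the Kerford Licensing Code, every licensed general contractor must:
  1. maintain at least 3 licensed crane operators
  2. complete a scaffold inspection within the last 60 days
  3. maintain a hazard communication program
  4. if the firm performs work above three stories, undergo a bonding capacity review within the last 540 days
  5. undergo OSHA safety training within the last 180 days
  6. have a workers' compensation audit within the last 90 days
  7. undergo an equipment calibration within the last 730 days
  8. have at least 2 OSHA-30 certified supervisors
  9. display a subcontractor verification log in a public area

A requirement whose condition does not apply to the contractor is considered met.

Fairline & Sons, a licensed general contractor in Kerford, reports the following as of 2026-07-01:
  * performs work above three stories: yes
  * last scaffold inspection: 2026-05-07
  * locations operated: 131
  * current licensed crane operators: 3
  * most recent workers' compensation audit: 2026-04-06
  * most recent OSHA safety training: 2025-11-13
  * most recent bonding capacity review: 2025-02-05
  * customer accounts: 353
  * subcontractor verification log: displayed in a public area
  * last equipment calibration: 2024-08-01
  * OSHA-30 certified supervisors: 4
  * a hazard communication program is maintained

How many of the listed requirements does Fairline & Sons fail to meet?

1

1. licensed crane operators 3 ≥ 3 → met
2. scaffold inspection 55 days ago vs limit 60 → met
3. hazard communication program present → met
4. condition 'performs work above three stories' holds; bonding capacity review 511 days ago vs limit 540 → met
5. OSHA safety training 230 days ago vs limit 180 → not met
6. workers' compensation audit 86 days ago vs limit 90 → met
7. equipment calibration 699 days ago vs limit 730 → met
8. OSHA-30 certified supervisors 4 ≥ 2 → met
9. subcontractor verification log present → met
Not met: 1 of 9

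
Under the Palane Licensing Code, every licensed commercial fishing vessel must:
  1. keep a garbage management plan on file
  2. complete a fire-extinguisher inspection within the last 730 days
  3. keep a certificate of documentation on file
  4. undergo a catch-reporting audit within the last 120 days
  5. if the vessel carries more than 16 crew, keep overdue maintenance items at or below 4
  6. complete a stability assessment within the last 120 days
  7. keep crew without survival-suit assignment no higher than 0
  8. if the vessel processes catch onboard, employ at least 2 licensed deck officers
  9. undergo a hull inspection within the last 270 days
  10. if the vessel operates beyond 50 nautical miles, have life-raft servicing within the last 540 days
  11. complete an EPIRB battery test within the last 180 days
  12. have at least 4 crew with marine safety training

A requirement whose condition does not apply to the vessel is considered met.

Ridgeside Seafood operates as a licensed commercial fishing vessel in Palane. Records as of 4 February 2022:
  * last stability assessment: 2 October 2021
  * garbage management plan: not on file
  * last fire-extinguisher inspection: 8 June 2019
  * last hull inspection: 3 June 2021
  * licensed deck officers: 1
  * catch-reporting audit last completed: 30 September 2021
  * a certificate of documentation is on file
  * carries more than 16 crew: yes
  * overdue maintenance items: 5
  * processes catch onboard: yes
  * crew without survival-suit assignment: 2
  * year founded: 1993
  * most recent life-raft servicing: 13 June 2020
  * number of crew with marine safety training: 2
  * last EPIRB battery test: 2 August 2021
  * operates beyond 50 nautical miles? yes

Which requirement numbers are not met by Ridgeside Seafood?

1, 2, 4, 5, 6, 7, 8, 10, 11, 12

1. garbage management plan absent → not met
2. fire-extinguisher inspection 972 days ago vs limit 730 → not met
3. certificate of documentation present → met
4. catch-reporting audit 127 days ago vs limit 120 → not met
5. condition 'carries more than 16 crew' holds; overdue maintenance items 5 > 4 → not met
6. stability assessment 125 days ago vs limit 120 → not met
7. crew without survival-suit assignment 2 > 0 → not met
8. condition 'processes catch onboard' holds; licensed deck officers 1 < 2 → not met
9. hull inspection 246 days ago vs limit 270 → met
10. condition 'operates beyond 50 nautical miles' holds; life-raft servicing 601 days ago vs limit 540 → not met
11. EPIRB battery test 186 days ago vs limit 180 → not met
12. crew with marine safety training 2 < 4 → not met
Not met: 1, 2, 4, 5, 6, 7, 8, 10, 11, 12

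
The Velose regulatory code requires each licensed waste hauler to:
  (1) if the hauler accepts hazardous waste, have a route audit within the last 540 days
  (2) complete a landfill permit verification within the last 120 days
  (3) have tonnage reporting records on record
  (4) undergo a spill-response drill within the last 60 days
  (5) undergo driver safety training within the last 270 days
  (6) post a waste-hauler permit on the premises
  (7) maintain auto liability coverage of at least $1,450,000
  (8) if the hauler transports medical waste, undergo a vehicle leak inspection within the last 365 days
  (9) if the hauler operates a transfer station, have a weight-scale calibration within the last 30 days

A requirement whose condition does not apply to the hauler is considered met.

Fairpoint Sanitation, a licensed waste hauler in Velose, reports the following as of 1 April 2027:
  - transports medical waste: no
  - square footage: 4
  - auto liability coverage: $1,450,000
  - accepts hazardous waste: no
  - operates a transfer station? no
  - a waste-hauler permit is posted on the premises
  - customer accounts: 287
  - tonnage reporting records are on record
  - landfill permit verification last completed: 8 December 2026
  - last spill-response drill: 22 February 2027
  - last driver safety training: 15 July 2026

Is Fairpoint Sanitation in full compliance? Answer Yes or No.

1. condition 'accepts hazardous waste' does not hold → requirement n/a → met
2. landfill permit verification 114 days ago vs limit 120 → met
3. tonnage reporting records present → met
4. spill-response drill 38 days ago vs limit 60 → met
5. driver safety training 260 days ago vs limit 270 → met
6. waste-hauler permit present → met
7. auto liability coverage $1,450,000 ≥ $1,450,000 → met
8. condition 'transports medical waste' does not hold → requirement n/a → met
9. condition 'operates a transfer station' does not hold → requirement n/a → met
All met.

Yes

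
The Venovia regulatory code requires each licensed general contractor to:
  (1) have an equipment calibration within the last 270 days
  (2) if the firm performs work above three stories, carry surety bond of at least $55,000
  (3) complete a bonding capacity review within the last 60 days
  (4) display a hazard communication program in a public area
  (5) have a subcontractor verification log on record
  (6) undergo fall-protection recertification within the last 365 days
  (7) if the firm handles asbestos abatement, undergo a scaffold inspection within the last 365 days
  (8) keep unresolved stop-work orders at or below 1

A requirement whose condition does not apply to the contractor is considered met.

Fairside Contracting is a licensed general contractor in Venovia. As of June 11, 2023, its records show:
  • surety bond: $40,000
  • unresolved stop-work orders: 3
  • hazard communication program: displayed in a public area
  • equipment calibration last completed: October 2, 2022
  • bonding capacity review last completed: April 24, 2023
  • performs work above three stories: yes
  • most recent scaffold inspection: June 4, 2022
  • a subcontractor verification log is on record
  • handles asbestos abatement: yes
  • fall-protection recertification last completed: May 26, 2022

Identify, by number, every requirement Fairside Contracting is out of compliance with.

2, 6, 7, 8

1. equipment calibration 252 days ago vs limit 270 → met
2. condition 'performs work above three stories' holds; surety bond $40,000 < $55,000 → not met
3. bonding capacity review 48 days ago vs limit 60 → met
4. hazard communication program present → met
5. subcontractor verification log present → met
6. fall-protection recertification 381 days ago vs limit 365 → not met
7. condition 'handles asbestos abatement' holds; scaffold inspection 372 days ago vs limit 365 → not met
8. unresolved stop-work orders 3 > 1 → not met
Not met: 2, 6, 7, 8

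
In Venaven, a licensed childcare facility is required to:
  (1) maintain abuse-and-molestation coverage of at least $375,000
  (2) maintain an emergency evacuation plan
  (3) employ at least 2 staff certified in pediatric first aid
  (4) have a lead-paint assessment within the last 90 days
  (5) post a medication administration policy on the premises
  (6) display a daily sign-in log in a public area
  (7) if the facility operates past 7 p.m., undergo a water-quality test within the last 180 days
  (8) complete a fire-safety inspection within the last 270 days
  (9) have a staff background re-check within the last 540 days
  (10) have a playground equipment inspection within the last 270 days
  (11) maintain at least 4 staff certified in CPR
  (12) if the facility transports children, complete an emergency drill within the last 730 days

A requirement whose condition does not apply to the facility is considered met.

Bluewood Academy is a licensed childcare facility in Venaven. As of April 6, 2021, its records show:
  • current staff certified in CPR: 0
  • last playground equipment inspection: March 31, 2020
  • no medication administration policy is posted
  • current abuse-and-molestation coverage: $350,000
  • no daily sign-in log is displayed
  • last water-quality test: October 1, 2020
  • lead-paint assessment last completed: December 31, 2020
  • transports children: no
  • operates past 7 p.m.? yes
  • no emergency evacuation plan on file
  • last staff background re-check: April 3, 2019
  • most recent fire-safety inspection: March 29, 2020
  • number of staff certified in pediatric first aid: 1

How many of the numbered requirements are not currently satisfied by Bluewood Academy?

11

1. abuse-and-molestation coverage $350,000 < $375,000 → not met
2. emergency evacuation plan absent → not met
3. staff certified in pediatric first aid 1 < 2 → not met
4. lead-paint assessment 96 days ago vs limit 90 → not met
5. medication administration policy absent → not met
6. daily sign-in log absent → not met
7. condition 'operates past 7 p.m.' holds; water-quality test 187 days ago vs limit 180 → not met
8. fire-safety inspection 373 days ago vs limit 270 → not met
9. staff background re-check 734 days ago vs limit 540 → not met
10. playground equipment inspection 371 days ago vs limit 270 → not met
11. staff certified in CPR 0 < 4 → not met
12. condition 'transports children' does not hold → requirement n/a → met
Not met: 11 of 12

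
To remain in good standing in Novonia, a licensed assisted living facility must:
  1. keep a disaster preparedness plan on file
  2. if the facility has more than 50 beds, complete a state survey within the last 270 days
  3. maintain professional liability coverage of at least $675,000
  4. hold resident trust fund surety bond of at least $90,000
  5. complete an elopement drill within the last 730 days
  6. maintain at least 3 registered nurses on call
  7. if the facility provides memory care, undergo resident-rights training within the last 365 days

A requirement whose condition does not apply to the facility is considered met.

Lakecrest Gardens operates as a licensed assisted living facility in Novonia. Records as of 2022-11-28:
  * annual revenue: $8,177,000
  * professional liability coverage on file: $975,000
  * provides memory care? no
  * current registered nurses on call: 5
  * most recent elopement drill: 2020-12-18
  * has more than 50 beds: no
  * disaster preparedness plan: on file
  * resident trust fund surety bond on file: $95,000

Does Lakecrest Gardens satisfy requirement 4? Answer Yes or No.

4. resident trust fund surety bond $95,000 ≥ $90,000 → met

Yes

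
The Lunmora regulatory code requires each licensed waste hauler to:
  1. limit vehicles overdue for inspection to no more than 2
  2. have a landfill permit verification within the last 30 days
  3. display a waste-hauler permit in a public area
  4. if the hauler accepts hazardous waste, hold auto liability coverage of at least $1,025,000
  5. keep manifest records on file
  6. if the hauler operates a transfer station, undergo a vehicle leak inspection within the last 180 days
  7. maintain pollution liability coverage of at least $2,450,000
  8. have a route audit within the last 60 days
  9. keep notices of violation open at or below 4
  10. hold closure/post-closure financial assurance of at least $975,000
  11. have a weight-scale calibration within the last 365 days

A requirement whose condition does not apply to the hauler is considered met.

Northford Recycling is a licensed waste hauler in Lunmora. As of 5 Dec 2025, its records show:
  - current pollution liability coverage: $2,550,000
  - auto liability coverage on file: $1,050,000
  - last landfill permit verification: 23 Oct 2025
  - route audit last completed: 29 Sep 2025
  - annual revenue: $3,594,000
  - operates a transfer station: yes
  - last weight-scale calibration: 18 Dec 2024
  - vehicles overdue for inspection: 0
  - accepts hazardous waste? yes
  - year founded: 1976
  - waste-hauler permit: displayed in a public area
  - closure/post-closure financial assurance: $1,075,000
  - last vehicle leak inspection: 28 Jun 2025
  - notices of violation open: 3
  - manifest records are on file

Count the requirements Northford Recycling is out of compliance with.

1. vehicles overdue for inspection 0 ≤ 2 → met
2. landfill permit verification 43 days ago vs limit 30 → not met
3. waste-hauler permit present → met
4. condition 'accepts hazardous waste' holds; auto liability coverage $1,050,000 ≥ $1,025,000 → met
5. manifest records present → met
6. condition 'operates a transfer station' holds; vehicle leak inspection 160 days ago vs limit 180 → met
7. pollution liability coverage $2,550,000 ≥ $2,450,000 → met
8. route audit 67 days ago vs limit 60 → not met
9. notices of violation open 3 ≤ 4 → met
10. closure/post-closure financial assurance $1,075,000 ≥ $975,000 → met
11. weight-scale calibration 352 days ago vs limit 365 → met
Not met: 2 of 11

2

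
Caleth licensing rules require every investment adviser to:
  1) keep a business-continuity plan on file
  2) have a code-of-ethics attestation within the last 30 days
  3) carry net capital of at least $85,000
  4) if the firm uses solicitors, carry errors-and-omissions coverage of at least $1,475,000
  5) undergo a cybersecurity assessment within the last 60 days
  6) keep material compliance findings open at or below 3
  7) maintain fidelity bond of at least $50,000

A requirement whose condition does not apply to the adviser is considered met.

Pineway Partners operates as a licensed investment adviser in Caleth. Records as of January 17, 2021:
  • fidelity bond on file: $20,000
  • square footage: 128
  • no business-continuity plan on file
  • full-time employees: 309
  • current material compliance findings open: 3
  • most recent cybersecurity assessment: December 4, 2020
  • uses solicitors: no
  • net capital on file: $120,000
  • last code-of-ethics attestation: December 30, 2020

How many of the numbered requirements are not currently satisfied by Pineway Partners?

2

1. business-continuity plan absent → not met
2. code-of-ethics attestation 18 days ago vs limit 30 → met
3. net capital $120,000 ≥ $85,000 → met
4. condition 'uses solicitors' does not hold → requirement n/a → met
5. cybersecurity assessment 44 days ago vs limit 60 → met
6. material compliance findings open 3 ≤ 3 → met
7. fidelity bond $20,000 < $50,000 → not met
Not met: 2 of 7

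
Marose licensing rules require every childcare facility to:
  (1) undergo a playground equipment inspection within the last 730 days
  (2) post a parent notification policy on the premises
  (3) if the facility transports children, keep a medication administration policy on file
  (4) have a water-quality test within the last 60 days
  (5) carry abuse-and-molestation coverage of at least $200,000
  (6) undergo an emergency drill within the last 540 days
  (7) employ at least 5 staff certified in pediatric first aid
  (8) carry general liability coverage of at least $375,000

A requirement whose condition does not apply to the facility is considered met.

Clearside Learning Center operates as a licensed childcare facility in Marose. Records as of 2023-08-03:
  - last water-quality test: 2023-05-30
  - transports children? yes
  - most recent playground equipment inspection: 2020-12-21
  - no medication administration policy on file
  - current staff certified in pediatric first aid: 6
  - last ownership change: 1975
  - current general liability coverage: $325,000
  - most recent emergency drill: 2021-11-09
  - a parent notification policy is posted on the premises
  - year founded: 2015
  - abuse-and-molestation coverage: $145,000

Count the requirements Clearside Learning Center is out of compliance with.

6

1. playground equipment inspection 955 days ago vs limit 730 → not met
2. parent notification policy present → met
3. condition 'transports children' holds; medication administration policy absent → not met
4. water-quality test 65 days ago vs limit 60 → not met
5. abuse-and-molestation coverage $145,000 < $200,000 → not met
6. emergency drill 632 days ago vs limit 540 → not met
7. staff certified in pediatric first aid 6 ≥ 5 → met
8. general liability coverage $325,000 < $375,000 → not met
Not met: 6 of 8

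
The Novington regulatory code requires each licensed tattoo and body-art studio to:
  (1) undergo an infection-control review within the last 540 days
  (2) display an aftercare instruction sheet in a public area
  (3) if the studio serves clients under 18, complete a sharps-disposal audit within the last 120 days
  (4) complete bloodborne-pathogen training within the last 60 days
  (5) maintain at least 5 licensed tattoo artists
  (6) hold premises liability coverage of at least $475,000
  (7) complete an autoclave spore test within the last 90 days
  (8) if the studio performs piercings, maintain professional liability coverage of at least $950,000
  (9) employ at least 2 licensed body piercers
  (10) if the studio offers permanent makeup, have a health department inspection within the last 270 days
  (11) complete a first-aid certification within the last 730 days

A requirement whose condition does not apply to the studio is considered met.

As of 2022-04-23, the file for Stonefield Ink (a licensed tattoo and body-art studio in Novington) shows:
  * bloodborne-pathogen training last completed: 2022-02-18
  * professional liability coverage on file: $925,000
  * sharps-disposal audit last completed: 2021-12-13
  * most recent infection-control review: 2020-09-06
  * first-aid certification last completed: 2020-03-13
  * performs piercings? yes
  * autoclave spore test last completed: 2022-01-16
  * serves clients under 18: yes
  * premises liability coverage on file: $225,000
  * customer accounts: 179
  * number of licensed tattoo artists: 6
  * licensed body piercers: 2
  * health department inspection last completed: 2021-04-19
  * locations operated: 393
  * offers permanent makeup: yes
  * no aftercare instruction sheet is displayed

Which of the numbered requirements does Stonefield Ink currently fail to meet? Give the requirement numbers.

1. infection-control review 594 days ago vs limit 540 → not met
2. aftercare instruction sheet absent → not met
3. condition 'serves clients under 18' holds; sharps-disposal audit 131 days ago vs limit 120 → not met
4. bloodborne-pathogen training 64 days ago vs limit 60 → not met
5. licensed tattoo artists 6 ≥ 5 → met
6. premises liability coverage $225,000 < $475,000 → not met
7. autoclave spore test 97 days ago vs limit 90 → not met
8. condition 'performs piercings' holds; professional liability coverage $925,000 < $950,000 → not met
9. licensed body piercers 2 ≥ 2 → met
10. condition 'offers permanent makeup' holds; health department inspection 369 days ago vs limit 270 → not met
11. first-aid certification 771 days ago vs limit 730 → not met
Not met: 1, 2, 3, 4, 6, 7, 8, 10, 11

1, 2, 3, 4, 6, 7, 8, 10, 11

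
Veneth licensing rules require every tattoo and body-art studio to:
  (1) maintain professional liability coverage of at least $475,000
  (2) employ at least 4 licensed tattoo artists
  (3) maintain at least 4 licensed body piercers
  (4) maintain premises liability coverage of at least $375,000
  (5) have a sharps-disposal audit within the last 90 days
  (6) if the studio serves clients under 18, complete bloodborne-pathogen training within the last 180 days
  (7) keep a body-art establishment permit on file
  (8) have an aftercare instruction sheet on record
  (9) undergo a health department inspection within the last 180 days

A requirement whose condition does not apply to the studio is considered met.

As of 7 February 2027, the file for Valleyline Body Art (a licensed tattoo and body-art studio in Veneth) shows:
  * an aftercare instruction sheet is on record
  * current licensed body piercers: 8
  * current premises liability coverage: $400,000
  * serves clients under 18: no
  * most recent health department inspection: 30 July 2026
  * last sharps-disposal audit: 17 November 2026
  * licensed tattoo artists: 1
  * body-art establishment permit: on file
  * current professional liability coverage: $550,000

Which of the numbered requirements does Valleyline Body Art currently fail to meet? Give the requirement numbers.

1. professional liability coverage $550,000 ≥ $475,000 → met
2. licensed tattoo artists 1 < 4 → not met
3. licensed body piercers 8 ≥ 4 → met
4. premises liability coverage $400,000 ≥ $375,000 → met
5. sharps-disposal audit 82 days ago vs limit 90 → met
6. condition 'serves clients under 18' does not hold → requirement n/a → met
7. body-art establishment permit present → met
8. aftercare instruction sheet present → met
9. health department inspection 192 days ago vs limit 180 → not met
Not met: 2, 9

2, 9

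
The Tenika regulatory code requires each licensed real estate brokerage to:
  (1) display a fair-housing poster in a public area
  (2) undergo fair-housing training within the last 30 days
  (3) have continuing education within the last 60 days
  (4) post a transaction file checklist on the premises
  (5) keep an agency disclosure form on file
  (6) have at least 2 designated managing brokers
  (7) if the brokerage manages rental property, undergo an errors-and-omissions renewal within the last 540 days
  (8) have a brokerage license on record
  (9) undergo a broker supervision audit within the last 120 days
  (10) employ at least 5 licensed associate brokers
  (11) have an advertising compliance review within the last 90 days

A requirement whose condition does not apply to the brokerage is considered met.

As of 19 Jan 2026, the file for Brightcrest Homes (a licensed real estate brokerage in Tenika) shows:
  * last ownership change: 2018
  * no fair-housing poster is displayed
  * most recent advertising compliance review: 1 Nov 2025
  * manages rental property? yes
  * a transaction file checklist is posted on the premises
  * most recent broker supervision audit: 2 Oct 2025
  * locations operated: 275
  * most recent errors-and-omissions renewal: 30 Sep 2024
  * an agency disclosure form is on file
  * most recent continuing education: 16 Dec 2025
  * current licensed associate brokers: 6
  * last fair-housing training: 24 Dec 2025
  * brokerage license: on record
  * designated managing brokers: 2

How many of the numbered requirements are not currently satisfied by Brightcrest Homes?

1. fair-housing poster absent → not met
2. fair-housing training 26 days ago vs limit 30 → met
3. continuing education 34 days ago vs limit 60 → met
4. transaction file checklist present → met
5. agency disclosure form present → met
6. designated managing brokers 2 ≥ 2 → met
7. condition 'manages rental property' holds; errors-and-omissions renewal 476 days ago vs limit 540 → met
8. brokerage license present → met
9. broker supervision audit 109 days ago vs limit 120 → met
10. licensed associate brokers 6 ≥ 5 → met
11. advertising compliance review 79 days ago vs limit 90 → met
Not met: 1 of 11

1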